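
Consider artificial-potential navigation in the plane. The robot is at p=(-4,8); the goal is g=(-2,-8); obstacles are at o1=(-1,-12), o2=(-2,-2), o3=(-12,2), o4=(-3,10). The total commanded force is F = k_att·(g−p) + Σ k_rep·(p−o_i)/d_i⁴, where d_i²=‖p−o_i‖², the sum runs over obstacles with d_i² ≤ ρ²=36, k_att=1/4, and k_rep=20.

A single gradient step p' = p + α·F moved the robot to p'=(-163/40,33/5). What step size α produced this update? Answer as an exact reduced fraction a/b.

α = 1/4

F_att = 1/4·(g−p) = 1/4·(2,-16) = (0.5000,-4.0000)
o1: d²=409 > ρ²=36 → inactive
o2: d²=104 > ρ²=36 → inactive
o3: d²=100 > ρ²=36 → inactive
o4: d²=5 ≤ ρ²=36; F_rep = 20·(-1,-2)/5² = (-0.8000,-1.6000)
F = F_att + ΣF_rep = (-0.3000,-5.6000)
Δp = p'−p = (-0.0750,-1.4000); α = Δx/Fx = (-3/40) / (-3/10) = 1/4
check: Δy/Fy = (-7/5) / (-28/5) = 1/4 ✓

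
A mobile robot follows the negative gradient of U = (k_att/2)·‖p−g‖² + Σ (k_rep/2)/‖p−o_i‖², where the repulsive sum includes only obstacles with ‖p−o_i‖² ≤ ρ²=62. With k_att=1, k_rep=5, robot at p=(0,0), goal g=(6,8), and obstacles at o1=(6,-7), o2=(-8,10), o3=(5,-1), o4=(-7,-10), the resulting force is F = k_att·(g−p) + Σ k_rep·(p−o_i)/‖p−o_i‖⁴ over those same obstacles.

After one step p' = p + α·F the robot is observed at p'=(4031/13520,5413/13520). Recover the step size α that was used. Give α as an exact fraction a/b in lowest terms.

α = 1/20

F_att = 1·(g−p) = 1·(6,8) = (6.0000,8.0000)
o1: d²=85 > ρ²=62 → inactive
o2: d²=164 > ρ²=62 → inactive
o3: d²=26 ≤ ρ²=62; F_rep = 5·(-5,1)/26² = (-0.0370,0.0074)
o4: d²=149 > ρ²=62 → inactive
F = F_att + ΣF_rep = (5.9630,8.0074)
Δp = p'−p = (0.2982,0.4004); α = Δx/Fx = (4031/13520) / (4031/676) = 1/20
check: Δy/Fy = (5413/13520) / (5413/676) = 1/20 ✓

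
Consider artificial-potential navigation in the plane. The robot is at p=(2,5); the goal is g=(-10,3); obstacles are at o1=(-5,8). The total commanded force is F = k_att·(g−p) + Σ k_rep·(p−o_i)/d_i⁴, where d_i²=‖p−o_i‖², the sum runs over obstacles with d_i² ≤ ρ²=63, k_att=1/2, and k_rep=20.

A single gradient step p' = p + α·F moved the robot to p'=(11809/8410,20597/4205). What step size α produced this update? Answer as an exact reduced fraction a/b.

α = 1/10

F_att = 1/2·(g−p) = 1/2·(-12,-2) = (-6.0000,-1.0000)
o1: d²=58 ≤ ρ²=63; F_rep = 20·(7,-3)/58² = (0.0416,-0.0178)
F = F_att + ΣF_rep = (-5.9584,-1.0178)
Δp = p'−p = (-0.5958,-0.1018); α = Δx/Fx = (-5011/8410) / (-5011/841) = 1/10
check: Δy/Fy = (-428/4205) / (-856/841) = 1/10 ✓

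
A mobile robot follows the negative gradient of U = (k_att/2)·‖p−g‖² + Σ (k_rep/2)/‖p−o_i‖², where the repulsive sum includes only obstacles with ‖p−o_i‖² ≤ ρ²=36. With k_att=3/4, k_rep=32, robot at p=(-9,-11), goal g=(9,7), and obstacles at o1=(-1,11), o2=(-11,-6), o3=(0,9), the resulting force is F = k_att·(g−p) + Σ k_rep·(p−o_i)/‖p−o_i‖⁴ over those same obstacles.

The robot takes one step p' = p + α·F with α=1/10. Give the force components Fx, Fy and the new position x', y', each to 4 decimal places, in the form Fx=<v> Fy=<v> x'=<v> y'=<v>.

Fx=13.5761 Fy=13.3098 x'=-7.6424 y'=-9.6690

F_att = 3/4·(g−p) = 3/4·(18,18) = (13.5000,13.5000)
o1: d²=548 > ρ²=36 → inactive
o2: d²=29 ≤ ρ²=36; F_rep = 32·(2,-5)/29² = (0.0761,-0.1902)
o3: d²=481 > ρ²=36 → inactive
F = F_att + ΣF_rep = (13.5761,13.3098)
p' = p + 1/10·F = (-7.6424,-9.6690)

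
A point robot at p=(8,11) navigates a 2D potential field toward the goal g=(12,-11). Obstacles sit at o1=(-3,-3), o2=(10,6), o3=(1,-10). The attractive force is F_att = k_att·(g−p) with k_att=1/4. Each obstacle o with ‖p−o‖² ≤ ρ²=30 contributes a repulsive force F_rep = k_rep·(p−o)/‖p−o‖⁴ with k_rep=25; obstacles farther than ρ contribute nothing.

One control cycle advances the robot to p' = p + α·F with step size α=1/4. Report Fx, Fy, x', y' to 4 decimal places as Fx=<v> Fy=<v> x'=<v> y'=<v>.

Fx=0.9405 Fy=-5.3514 x'=8.2351 y'=9.6622

F_att = 1/4·(g−p) = 1/4·(4,-22) = (1.0000,-5.5000)
o1: d²=317 > ρ²=30 → inactive
o2: d²=29 ≤ ρ²=30; F_rep = 25·(-2,5)/29² = (-0.0595,0.1486)
o3: d²=490 > ρ²=30 → inactive
F = F_att + ΣF_rep = (0.9405,-5.3514)
p' = p + 1/4·F = (8.2351,9.6622)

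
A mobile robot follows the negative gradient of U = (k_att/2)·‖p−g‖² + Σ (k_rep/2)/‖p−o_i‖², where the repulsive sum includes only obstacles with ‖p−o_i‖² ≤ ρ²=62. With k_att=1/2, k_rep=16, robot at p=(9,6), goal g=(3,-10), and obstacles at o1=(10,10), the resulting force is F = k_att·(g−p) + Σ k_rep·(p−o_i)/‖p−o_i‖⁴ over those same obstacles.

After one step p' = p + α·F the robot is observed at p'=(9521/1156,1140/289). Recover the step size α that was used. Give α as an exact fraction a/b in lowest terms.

F_att = 1/2·(g−p) = 1/2·(-6,-16) = (-3.0000,-8.0000)
o1: d²=17 ≤ ρ²=62; F_rep = 16·(-1,-4)/17² = (-0.0554,-0.2215)
F = F_att + ΣF_rep = (-3.0554,-8.2215)
Δp = p'−p = (-0.7638,-2.0554); α = Δx/Fx = (-883/1156) / (-883/289) = 1/4
check: Δy/Fy = (-594/289) / (-2376/289) = 1/4 ✓

α = 1/4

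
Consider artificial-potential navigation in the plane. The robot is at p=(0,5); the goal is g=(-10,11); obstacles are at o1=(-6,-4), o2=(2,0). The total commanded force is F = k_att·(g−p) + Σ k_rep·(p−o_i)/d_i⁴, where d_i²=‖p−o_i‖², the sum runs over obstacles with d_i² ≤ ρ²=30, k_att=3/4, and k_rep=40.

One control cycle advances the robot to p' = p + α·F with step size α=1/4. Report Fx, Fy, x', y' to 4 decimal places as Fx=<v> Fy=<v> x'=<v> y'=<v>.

F_att = 3/4·(g−p) = 3/4·(-10,6) = (-7.5000,4.5000)
o1: d²=117 > ρ²=30 → inactive
o2: d²=29 ≤ ρ²=30; F_rep = 40·(-2,5)/29² = (-0.0951,0.2378)
F = F_att + ΣF_rep = (-7.5951,4.7378)
p' = p + 1/4·F = (-1.8988,6.1845)

Fx=-7.5951 Fy=4.7378 x'=-1.8988 y'=6.1845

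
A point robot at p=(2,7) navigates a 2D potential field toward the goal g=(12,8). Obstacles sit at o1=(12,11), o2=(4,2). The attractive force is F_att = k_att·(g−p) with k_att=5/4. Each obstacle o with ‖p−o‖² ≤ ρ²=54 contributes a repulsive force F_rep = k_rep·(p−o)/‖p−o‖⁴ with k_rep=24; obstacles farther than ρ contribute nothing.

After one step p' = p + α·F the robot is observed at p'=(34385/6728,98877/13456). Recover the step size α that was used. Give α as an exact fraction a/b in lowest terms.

α = 1/4

F_att = 5/4·(g−p) = 5/4·(10,1) = (12.5000,1.2500)
o1: d²=116 > ρ²=54 → inactive
o2: d²=29 ≤ ρ²=54; F_rep = 24·(-2,5)/29² = (-0.0571,0.1427)
F = F_att + ΣF_rep = (12.4429,1.3927)
Δp = p'−p = (3.1107,0.3482); α = Δx/Fx = (20929/6728) / (20929/1682) = 1/4
check: Δy/Fy = (4685/13456) / (4685/3364) = 1/4 ✓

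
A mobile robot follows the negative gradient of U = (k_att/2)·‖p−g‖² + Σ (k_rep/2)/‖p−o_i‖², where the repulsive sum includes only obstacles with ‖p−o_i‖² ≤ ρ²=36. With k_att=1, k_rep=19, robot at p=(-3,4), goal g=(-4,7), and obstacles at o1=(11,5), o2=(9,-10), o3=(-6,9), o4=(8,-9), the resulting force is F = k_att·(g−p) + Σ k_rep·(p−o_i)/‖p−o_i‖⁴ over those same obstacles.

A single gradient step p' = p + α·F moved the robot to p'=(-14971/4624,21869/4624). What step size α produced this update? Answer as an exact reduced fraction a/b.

F_att = 1·(g−p) = 1·(-1,3) = (-1.0000,3.0000)
o1: d²=197 > ρ²=36 → inactive
o2: d²=340 > ρ²=36 → inactive
o3: d²=34 ≤ ρ²=36; F_rep = 19·(3,-5)/34² = (0.0493,-0.0822)
o4: d²=290 > ρ²=36 → inactive
F = F_att + ΣF_rep = (-0.9507,2.9178)
Δp = p'−p = (-0.2377,0.7295); α = Δx/Fx = (-1099/4624) / (-1099/1156) = 1/4
check: Δy/Fy = (3373/4624) / (3373/1156) = 1/4 ✓

α = 1/4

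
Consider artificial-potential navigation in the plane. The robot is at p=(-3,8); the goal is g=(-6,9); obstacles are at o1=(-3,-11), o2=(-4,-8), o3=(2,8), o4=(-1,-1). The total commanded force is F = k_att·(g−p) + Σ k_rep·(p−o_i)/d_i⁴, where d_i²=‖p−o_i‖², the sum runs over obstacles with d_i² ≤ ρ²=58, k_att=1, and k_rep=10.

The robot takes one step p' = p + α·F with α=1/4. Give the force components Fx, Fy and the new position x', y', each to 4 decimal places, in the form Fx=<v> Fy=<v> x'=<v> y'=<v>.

F_att = 1·(g−p) = 1·(-3,1) = (-3.0000,1.0000)
o1: d²=361 > ρ²=58 → inactive
o2: d²=257 > ρ²=58 → inactive
o3: d²=25 ≤ ρ²=58; F_rep = 10·(-5,0)/25² = (-0.0800,0.0000)
o4: d²=85 > ρ²=58 → inactive
F = F_att + ΣF_rep = (-3.0800,1.0000)
p' = p + 1/4·F = (-3.7700,8.2500)

Fx=-3.0800 Fy=1.0000 x'=-3.7700 y'=8.2500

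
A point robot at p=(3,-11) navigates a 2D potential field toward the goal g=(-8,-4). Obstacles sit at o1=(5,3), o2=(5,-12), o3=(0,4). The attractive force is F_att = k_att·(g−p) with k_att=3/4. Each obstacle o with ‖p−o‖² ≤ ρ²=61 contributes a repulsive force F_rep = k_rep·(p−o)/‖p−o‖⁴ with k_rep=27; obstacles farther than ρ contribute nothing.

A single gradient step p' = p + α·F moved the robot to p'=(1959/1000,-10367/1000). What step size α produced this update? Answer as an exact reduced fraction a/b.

α = 1/10

F_att = 3/4·(g−p) = 3/4·(-11,7) = (-8.2500,5.2500)
o1: d²=200 > ρ²=61 → inactive
o2: d²=5 ≤ ρ²=61; F_rep = 27·(-2,1)/5² = (-2.1600,1.0800)
o3: d²=234 > ρ²=61 → inactive
F = F_att + ΣF_rep = (-10.4100,6.3300)
Δp = p'−p = (-1.0410,0.6330); α = Δx/Fx = (-1041/1000) / (-1041/100) = 1/10
check: Δy/Fy = (633/1000) / (633/100) = 1/10 ✓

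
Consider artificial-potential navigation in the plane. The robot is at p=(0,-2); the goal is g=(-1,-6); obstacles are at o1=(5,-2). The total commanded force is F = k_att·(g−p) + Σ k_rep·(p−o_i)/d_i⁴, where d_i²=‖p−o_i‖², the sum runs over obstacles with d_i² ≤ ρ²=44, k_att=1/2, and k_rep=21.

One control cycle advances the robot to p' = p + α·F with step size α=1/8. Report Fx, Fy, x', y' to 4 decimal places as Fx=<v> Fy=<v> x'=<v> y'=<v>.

F_att = 1/2·(g−p) = 1/2·(-1,-4) = (-0.5000,-2.0000)
o1: d²=25 ≤ ρ²=44; F_rep = 21·(-5,0)/25² = (-0.1680,0.0000)
F = F_att + ΣF_rep = (-0.6680,-2.0000)
p' = p + 1/8·F = (-0.0835,-2.2500)

Fx=-0.6680 Fy=-2.0000 x'=-0.0835 y'=-2.2500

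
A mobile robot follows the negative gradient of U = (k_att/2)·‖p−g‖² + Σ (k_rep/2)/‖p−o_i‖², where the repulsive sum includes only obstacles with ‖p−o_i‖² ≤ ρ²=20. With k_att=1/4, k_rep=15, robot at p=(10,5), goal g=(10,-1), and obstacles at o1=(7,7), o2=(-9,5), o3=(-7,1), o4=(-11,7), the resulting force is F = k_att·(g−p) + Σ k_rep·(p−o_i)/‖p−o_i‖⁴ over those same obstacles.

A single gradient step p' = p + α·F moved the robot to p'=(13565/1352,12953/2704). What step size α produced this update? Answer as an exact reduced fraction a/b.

F_att = 1/4·(g−p) = 1/4·(0,-6) = (0.0000,-1.5000)
o1: d²=13 ≤ ρ²=20; F_rep = 15·(3,-2)/13² = (0.2663,-0.1775)
o2: d²=361 > ρ²=20 → inactive
o3: d²=305 > ρ²=20 → inactive
o4: d²=445 > ρ²=20 → inactive
F = F_att + ΣF_rep = (0.2663,-1.6775)
Δp = p'−p = (0.0333,-0.2097); α = Δx/Fx = (45/1352) / (45/169) = 1/8
check: Δy/Fy = (-567/2704) / (-567/338) = 1/8 ✓

α = 1/8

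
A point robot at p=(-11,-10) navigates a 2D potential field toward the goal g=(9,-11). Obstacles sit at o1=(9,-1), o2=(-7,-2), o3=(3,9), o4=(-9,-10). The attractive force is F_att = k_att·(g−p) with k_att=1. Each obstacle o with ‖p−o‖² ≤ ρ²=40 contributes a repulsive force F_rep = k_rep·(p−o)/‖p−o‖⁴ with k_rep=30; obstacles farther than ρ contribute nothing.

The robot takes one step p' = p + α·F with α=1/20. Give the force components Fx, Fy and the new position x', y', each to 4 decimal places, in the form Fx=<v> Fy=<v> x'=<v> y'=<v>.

Fx=16.2500 Fy=-1.0000 x'=-10.1875 y'=-10.0500

F_att = 1·(g−p) = 1·(20,-1) = (20.0000,-1.0000)
o1: d²=481 > ρ²=40 → inactive
o2: d²=80 > ρ²=40 → inactive
o3: d²=557 > ρ²=40 → inactive
o4: d²=4 ≤ ρ²=40; F_rep = 30·(-2,0)/4² = (-3.7500,0.0000)
F = F_att + ΣF_rep = (16.2500,-1.0000)
p' = p + 1/20·F = (-10.1875,-10.0500)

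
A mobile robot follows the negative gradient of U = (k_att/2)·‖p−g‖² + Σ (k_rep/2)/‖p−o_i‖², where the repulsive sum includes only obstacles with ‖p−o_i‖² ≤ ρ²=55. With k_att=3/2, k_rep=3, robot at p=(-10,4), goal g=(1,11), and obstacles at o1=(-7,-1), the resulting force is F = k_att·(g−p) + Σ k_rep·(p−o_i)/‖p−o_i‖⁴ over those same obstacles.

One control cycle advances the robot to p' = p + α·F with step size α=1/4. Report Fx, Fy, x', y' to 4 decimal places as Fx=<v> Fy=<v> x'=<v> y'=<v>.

F_att = 3/2·(g−p) = 3/2·(11,7) = (16.5000,10.5000)
o1: d²=34 ≤ ρ²=55; F_rep = 3·(-3,5)/34² = (-0.0078,0.0130)
F = F_att + ΣF_rep = (16.4922,10.5130)
p' = p + 1/4·F = (-5.8769,6.6282)

Fx=16.4922 Fy=10.5130 x'=-5.8769 y'=6.6282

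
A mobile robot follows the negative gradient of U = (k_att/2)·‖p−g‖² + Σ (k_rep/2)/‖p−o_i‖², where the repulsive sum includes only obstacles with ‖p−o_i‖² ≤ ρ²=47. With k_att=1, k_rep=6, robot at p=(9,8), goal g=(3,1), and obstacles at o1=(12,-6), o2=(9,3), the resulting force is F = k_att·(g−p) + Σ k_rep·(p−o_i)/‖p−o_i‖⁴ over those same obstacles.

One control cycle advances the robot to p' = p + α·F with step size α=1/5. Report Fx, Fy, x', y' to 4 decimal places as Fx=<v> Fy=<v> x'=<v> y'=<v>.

F_att = 1·(g−p) = 1·(-6,-7) = (-6.0000,-7.0000)
o1: d²=205 > ρ²=47 → inactive
o2: d²=25 ≤ ρ²=47; F_rep = 6·(0,5)/25² = (0.0000,0.0480)
F = F_att + ΣF_rep = (-6.0000,-6.9520)
p' = p + 1/5·F = (7.8000,6.6096)

Fx=-6.0000 Fy=-6.9520 x'=7.8000 y'=6.6096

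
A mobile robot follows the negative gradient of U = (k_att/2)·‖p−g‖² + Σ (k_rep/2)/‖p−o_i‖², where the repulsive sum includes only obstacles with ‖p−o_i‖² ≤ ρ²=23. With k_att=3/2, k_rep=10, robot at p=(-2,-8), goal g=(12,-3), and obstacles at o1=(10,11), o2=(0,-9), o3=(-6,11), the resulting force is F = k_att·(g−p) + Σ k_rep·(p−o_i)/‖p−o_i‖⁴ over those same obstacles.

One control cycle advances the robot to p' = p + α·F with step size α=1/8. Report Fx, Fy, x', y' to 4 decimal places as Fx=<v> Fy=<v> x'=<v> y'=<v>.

Fx=20.2000 Fy=7.9000 x'=0.5250 y'=-7.0125

F_att = 3/2·(g−p) = 3/2·(14,5) = (21.0000,7.5000)
o1: d²=505 > ρ²=23 → inactive
o2: d²=5 ≤ ρ²=23; F_rep = 10·(-2,1)/5² = (-0.8000,0.4000)
o3: d²=377 > ρ²=23 → inactive
F = F_att + ΣF_rep = (20.2000,7.9000)
p' = p + 1/8·F = (0.5250,-7.0125)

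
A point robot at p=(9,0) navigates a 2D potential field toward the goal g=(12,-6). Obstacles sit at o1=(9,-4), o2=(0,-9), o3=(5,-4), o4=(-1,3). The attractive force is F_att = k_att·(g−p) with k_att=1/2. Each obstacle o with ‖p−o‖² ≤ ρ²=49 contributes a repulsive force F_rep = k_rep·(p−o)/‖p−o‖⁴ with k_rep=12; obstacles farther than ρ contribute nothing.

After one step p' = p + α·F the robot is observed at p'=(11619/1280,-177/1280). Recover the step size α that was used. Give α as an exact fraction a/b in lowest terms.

α = 1/20

F_att = 1/2·(g−p) = 1/2·(3,-6) = (1.5000,-3.0000)
o1: d²=16 ≤ ρ²=49; F_rep = 12·(0,4)/16² = (0.0000,0.1875)
o2: d²=162 > ρ²=49 → inactive
o3: d²=32 ≤ ρ²=49; F_rep = 12·(4,4)/32² = (0.0469,0.0469)
o4: d²=109 > ρ²=49 → inactive
F = F_att + ΣF_rep = (1.5469,-2.7656)
Δp = p'−p = (0.0773,-0.1383); α = Δx/Fx = (99/1280) / (99/64) = 1/20
check: Δy/Fy = (-177/1280) / (-177/64) = 1/20 ✓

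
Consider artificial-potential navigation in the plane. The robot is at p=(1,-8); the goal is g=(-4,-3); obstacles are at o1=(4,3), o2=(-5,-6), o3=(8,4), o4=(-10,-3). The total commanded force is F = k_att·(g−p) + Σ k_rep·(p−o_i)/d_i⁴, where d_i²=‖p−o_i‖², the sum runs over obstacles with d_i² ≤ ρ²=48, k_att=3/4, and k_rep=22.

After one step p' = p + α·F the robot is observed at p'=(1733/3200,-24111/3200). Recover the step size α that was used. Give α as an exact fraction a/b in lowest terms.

F_att = 3/4·(g−p) = 3/4·(-5,5) = (-3.7500,3.7500)
o1: d²=130 > ρ²=48 → inactive
o2: d²=40 ≤ ρ²=48; F_rep = 22·(6,-2)/40² = (0.0825,-0.0275)
o3: d²=193 > ρ²=48 → inactive
o4: d²=146 > ρ²=48 → inactive
F = F_att + ΣF_rep = (-3.6675,3.7225)
Δp = p'−p = (-0.4584,0.4653); α = Δx/Fx = (-1467/3200) / (-1467/400) = 1/8
check: Δy/Fy = (1489/3200) / (1489/400) = 1/8 ✓

α = 1/8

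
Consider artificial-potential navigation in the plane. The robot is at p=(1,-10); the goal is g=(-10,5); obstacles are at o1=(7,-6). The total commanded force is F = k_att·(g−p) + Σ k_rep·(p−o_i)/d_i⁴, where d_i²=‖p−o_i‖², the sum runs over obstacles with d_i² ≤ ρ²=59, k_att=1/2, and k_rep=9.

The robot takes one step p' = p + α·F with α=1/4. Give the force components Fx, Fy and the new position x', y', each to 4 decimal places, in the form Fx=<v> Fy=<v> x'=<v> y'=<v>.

F_att = 1/2·(g−p) = 1/2·(-11,15) = (-5.5000,7.5000)
o1: d²=52 ≤ ρ²=59; F_rep = 9·(-6,-4)/52² = (-0.0200,-0.0133)
F = F_att + ΣF_rep = (-5.5200,7.4867)
p' = p + 1/4·F = (-0.3800,-8.1283)

Fx=-5.5200 Fy=7.4867 x'=-0.3800 y'=-8.1283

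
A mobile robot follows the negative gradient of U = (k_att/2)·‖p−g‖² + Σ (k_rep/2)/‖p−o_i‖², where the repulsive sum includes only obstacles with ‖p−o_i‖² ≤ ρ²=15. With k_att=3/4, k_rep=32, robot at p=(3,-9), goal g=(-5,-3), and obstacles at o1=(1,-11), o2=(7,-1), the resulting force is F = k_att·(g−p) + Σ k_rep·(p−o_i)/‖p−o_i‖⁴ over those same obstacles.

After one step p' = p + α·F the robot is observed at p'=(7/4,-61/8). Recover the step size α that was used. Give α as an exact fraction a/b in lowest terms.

F_att = 3/4·(g−p) = 3/4·(-8,6) = (-6.0000,4.5000)
o1: d²=8 ≤ ρ²=15; F_rep = 32·(2,2)/8² = (1.0000,1.0000)
o2: d²=80 > ρ²=15 → inactive
F = F_att + ΣF_rep = (-5.0000,5.5000)
Δp = p'−p = (-1.2500,1.3750); α = Δx/Fx = (-5/4) / (-5) = 1/4
check: Δy/Fy = (11/8) / (11/2) = 1/4 ✓

α = 1/4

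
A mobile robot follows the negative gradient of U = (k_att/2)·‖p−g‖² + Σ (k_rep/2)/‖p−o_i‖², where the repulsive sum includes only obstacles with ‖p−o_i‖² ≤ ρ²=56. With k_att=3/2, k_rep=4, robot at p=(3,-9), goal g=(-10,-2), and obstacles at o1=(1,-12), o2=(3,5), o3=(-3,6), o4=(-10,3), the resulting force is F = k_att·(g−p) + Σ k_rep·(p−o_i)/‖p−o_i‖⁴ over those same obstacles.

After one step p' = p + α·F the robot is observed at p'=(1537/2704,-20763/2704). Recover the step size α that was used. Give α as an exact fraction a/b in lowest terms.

F_att = 3/2·(g−p) = 3/2·(-13,7) = (-19.5000,10.5000)
o1: d²=13 ≤ ρ²=56; F_rep = 4·(2,3)/13² = (0.0473,0.0710)
o2: d²=196 > ρ²=56 → inactive
o3: d²=261 > ρ²=56 → inactive
o4: d²=313 > ρ²=56 → inactive
F = F_att + ΣF_rep = (-19.4527,10.5710)
Δp = p'−p = (-2.4316,1.3214); α = Δx/Fx = (-6575/2704) / (-6575/338) = 1/8
check: Δy/Fy = (3573/2704) / (3573/338) = 1/8 ✓

α = 1/8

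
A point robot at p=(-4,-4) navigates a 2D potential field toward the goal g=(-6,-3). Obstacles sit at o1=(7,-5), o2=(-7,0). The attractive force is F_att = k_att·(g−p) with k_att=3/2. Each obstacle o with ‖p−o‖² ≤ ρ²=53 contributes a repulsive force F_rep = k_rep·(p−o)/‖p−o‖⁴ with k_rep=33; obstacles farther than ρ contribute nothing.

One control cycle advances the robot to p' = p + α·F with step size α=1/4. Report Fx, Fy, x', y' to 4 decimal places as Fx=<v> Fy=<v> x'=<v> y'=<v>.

Fx=-2.8416 Fy=1.2888 x'=-4.7104 y'=-3.6778

F_att = 3/2·(g−p) = 3/2·(-2,1) = (-3.0000,1.5000)
o1: d²=122 > ρ²=53 → inactive
o2: d²=25 ≤ ρ²=53; F_rep = 33·(3,-4)/25² = (0.1584,-0.2112)
F = F_att + ΣF_rep = (-2.8416,1.2888)
p' = p + 1/4·F = (-4.7104,-3.6778)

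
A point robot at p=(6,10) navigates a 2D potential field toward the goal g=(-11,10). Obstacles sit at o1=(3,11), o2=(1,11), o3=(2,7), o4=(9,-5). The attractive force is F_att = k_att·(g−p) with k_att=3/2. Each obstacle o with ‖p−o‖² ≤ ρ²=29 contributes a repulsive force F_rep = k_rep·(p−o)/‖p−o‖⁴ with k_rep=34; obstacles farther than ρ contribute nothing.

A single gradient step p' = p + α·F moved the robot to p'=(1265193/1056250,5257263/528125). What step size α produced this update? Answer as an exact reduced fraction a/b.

α = 1/5

F_att = 3/2·(g−p) = 3/2·(-17,0) = (-25.5000,0.0000)
o1: d²=10 ≤ ρ²=29; F_rep = 34·(3,-1)/10² = (1.0200,-0.3400)
o2: d²=26 ≤ ρ²=29; F_rep = 34·(5,-1)/26² = (0.2515,-0.0503)
o3: d²=25 ≤ ρ²=29; F_rep = 34·(4,3)/25² = (0.2176,0.1632)
o4: d²=234 > ρ²=29 → inactive
F = F_att + ΣF_rep = (-24.0109,-0.2271)
Δp = p'−p = (-4.8022,-0.0454); α = Δx/Fx = (-5072307/1056250) / (-5072307/211250) = 1/5
check: Δy/Fy = (-23987/528125) / (-23987/105625) = 1/5 ✓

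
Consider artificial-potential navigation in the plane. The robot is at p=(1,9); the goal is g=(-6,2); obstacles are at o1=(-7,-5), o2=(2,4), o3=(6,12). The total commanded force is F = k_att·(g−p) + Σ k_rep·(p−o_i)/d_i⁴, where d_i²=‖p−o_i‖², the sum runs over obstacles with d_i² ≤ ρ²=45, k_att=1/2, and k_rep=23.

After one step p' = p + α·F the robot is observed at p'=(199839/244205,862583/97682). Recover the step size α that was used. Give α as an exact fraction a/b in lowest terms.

F_att = 1/2·(g−p) = 1/2·(-7,-7) = (-3.5000,-3.5000)
o1: d²=260 > ρ²=45 → inactive
o2: d²=26 ≤ ρ²=45; F_rep = 23·(-1,5)/26² = (-0.0340,0.1701)
o3: d²=34 ≤ ρ²=45; F_rep = 23·(-5,-3)/34² = (-0.0995,-0.0597)
F = F_att + ΣF_rep = (-3.6335,-3.3896)
Δp = p'−p = (-0.1817,-0.1695); α = Δx/Fx = (-44366/244205) / (-177464/48841) = 1/20
check: Δy/Fy = (-16555/97682) / (-165550/48841) = 1/20 ✓

α = 1/20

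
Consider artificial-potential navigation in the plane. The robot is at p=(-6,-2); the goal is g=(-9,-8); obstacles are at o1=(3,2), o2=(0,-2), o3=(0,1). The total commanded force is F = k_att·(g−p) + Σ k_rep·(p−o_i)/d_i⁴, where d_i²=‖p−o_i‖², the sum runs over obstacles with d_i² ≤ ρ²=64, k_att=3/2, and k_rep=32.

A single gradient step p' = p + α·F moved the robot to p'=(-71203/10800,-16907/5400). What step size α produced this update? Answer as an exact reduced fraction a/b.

F_att = 3/2·(g−p) = 3/2·(-3,-6) = (-4.5000,-9.0000)
o1: d²=97 > ρ²=64 → inactive
o2: d²=36 ≤ ρ²=64; F_rep = 32·(-6,0)/36² = (-0.1481,0.0000)
o3: d²=45 ≤ ρ²=64; F_rep = 32·(-6,-3)/45² = (-0.0948,-0.0474)
F = F_att + ΣF_rep = (-4.7430,-9.0474)
Δp = p'−p = (-0.5929,-1.1309); α = Δx/Fx = (-6403/10800) / (-6403/1350) = 1/8
check: Δy/Fy = (-6107/5400) / (-6107/675) = 1/8 ✓

α = 1/8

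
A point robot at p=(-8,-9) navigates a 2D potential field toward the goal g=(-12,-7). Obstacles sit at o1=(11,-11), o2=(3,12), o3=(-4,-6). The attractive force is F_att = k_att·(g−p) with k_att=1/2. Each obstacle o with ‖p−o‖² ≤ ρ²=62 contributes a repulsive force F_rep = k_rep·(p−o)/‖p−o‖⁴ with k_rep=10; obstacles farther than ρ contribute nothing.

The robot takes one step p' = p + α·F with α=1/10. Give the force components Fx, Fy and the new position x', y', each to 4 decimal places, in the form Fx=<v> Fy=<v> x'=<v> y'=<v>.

Fx=-2.0640 Fy=0.9520 x'=-8.2064 y'=-8.9048

F_att = 1/2·(g−p) = 1/2·(-4,2) = (-2.0000,1.0000)
o1: d²=365 > ρ²=62 → inactive
o2: d²=562 > ρ²=62 → inactive
o3: d²=25 ≤ ρ²=62; F_rep = 10·(-4,-3)/25² = (-0.0640,-0.0480)
F = F_att + ΣF_rep = (-2.0640,0.9520)
p' = p + 1/10·F = (-8.2064,-8.9048)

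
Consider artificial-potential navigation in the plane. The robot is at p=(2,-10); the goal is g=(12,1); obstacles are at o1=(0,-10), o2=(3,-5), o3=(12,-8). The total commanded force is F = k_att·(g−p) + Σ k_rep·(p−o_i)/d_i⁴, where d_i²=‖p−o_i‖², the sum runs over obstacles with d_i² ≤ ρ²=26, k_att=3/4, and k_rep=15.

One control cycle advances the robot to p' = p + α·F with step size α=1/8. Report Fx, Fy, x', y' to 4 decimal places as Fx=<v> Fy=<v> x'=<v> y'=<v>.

Fx=9.3528 Fy=8.1391 x'=3.1691 y'=-8.9826

F_att = 3/4·(g−p) = 3/4·(10,11) = (7.5000,8.2500)
o1: d²=4 ≤ ρ²=26; F_rep = 15·(2,0)/4² = (1.8750,0.0000)
o2: d²=26 ≤ ρ²=26; F_rep = 15·(-1,-5)/26² = (-0.0222,-0.1109)
o3: d²=104 > ρ²=26 → inactive
F = F_att + ΣF_rep = (9.3528,8.1391)
p' = p + 1/8·F = (3.1691,-8.9826)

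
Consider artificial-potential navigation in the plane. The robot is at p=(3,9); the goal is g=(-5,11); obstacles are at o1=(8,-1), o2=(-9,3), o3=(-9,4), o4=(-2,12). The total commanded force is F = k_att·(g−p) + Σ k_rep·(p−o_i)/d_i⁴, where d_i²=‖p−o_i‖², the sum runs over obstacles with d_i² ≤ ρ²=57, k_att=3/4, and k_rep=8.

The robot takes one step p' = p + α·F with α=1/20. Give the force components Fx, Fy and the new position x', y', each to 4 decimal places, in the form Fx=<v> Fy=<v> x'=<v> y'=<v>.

F_att = 3/4·(g−p) = 3/4·(-8,2) = (-6.0000,1.5000)
o1: d²=125 > ρ²=57 → inactive
o2: d²=180 > ρ²=57 → inactive
o3: d²=169 > ρ²=57 → inactive
o4: d²=34 ≤ ρ²=57; F_rep = 8·(5,-3)/34² = (0.0346,-0.0208)
F = F_att + ΣF_rep = (-5.9654,1.4792)
p' = p + 1/20·F = (2.7017,9.0740)

Fx=-5.9654 Fy=1.4792 x'=2.7017 y'=9.0740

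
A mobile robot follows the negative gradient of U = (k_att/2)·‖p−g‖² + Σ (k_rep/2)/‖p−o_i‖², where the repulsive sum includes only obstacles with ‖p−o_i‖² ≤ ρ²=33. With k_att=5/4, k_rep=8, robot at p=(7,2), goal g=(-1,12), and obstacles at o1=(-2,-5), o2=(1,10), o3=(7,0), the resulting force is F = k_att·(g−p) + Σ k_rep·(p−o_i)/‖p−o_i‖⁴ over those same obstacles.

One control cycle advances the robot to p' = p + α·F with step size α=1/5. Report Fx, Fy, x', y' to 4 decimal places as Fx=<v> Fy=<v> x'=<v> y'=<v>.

Fx=-10.0000 Fy=13.5000 x'=5.0000 y'=4.7000

F_att = 5/4·(g−p) = 5/4·(-8,10) = (-10.0000,12.5000)
o1: d²=130 > ρ²=33 → inactive
o2: d²=100 > ρ²=33 → inactive
o3: d²=4 ≤ ρ²=33; F_rep = 8·(0,2)/4² = (0.0000,1.0000)
F = F_att + ΣF_rep = (-10.0000,13.5000)
p' = p + 1/5·F = (5.0000,4.7000)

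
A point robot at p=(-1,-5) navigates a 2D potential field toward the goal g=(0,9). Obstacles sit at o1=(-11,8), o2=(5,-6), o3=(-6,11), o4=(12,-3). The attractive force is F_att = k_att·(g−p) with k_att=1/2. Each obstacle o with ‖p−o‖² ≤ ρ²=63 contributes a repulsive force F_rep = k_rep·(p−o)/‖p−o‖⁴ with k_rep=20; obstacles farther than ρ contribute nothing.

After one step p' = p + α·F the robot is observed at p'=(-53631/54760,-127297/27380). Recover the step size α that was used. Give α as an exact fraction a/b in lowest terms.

α = 1/20

F_att = 1/2·(g−p) = 1/2·(1,14) = (0.5000,7.0000)
o1: d²=269 > ρ²=63 → inactive
o2: d²=37 ≤ ρ²=63; F_rep = 20·(-6,1)/37² = (-0.0877,0.0146)
o3: d²=281 > ρ²=63 → inactive
o4: d²=173 > ρ²=63 → inactive
F = F_att + ΣF_rep = (0.4123,7.0146)
Δp = p'−p = (0.0206,0.3507); α = Δx/Fx = (1129/54760) / (1129/2738) = 1/20
check: Δy/Fy = (9603/27380) / (9603/1369) = 1/20 ✓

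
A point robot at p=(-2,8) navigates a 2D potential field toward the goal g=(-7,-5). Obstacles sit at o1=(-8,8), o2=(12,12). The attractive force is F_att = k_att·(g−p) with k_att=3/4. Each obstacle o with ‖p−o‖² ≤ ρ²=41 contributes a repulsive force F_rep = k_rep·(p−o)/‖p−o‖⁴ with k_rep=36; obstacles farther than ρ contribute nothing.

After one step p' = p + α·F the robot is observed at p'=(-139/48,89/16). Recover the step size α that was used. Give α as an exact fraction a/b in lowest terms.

α = 1/4

F_att = 3/4·(g−p) = 3/4·(-5,-13) = (-3.7500,-9.7500)
o1: d²=36 ≤ ρ²=41; F_rep = 36·(6,0)/36² = (0.1667,0.0000)
o2: d²=212 > ρ²=41 → inactive
F = F_att + ΣF_rep = (-3.5833,-9.7500)
Δp = p'−p = (-0.8958,-2.4375); α = Δx/Fx = (-43/48) / (-43/12) = 1/4
check: Δy/Fy = (-39/16) / (-39/4) = 1/4 ✓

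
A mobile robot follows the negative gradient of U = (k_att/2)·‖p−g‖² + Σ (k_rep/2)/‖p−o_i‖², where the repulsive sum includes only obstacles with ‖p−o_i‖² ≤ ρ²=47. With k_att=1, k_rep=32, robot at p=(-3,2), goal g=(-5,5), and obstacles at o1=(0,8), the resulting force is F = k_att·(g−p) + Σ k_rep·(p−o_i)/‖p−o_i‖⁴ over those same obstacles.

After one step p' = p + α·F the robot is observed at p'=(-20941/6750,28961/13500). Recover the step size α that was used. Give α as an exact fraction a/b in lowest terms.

α = 1/20

F_att = 1·(g−p) = 1·(-2,3) = (-2.0000,3.0000)
o1: d²=45 ≤ ρ²=47; F_rep = 32·(-3,-6)/45² = (-0.0474,-0.0948)
F = F_att + ΣF_rep = (-2.0474,2.9052)
Δp = p'−p = (-0.1024,0.1453); α = Δx/Fx = (-691/6750) / (-1382/675) = 1/20
check: Δy/Fy = (1961/13500) / (1961/675) = 1/20 ✓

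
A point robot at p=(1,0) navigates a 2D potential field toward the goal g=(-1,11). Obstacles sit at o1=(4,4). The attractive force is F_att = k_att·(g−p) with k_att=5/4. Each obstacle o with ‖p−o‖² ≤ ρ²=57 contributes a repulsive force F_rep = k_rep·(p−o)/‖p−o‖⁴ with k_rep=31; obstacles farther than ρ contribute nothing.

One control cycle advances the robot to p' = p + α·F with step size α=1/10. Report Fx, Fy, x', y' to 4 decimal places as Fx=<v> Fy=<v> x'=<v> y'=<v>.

F_att = 5/4·(g−p) = 5/4·(-2,11) = (-2.5000,13.7500)
o1: d²=25 ≤ ρ²=57; F_rep = 31·(-3,-4)/25² = (-0.1488,-0.1984)
F = F_att + ΣF_rep = (-2.6488,13.5516)
p' = p + 1/10·F = (0.7351,1.3552)

Fx=-2.6488 Fy=13.5516 x'=0.7351 y'=1.3552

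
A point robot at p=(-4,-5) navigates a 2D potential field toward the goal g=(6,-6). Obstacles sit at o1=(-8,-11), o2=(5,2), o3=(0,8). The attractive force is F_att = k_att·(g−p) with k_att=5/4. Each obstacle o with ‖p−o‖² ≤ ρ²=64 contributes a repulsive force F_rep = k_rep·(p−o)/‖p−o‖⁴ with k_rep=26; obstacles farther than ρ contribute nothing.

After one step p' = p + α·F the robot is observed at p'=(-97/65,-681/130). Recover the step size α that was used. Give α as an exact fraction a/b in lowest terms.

F_att = 5/4·(g−p) = 5/4·(10,-1) = (12.5000,-1.2500)
o1: d²=52 ≤ ρ²=64; F_rep = 26·(4,6)/52² = (0.0385,0.0577)
o2: d²=130 > ρ²=64 → inactive
o3: d²=185 > ρ²=64 → inactive
F = F_att + ΣF_rep = (12.5385,-1.1923)
Δp = p'−p = (2.5077,-0.2385); α = Δx/Fx = (163/65) / (163/13) = 1/5
check: Δy/Fy = (-31/130) / (-31/26) = 1/5 ✓

α = 1/5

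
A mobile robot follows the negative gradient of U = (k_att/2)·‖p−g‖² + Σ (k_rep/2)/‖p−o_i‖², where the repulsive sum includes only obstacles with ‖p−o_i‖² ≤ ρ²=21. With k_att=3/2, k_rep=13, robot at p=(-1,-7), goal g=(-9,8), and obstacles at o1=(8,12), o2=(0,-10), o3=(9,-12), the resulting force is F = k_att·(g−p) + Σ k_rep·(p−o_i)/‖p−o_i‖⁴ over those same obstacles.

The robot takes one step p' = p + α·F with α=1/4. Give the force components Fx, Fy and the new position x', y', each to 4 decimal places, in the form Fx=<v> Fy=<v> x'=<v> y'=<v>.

F_att = 3/2·(g−p) = 3/2·(-8,15) = (-12.0000,22.5000)
o1: d²=442 > ρ²=21 → inactive
o2: d²=10 ≤ ρ²=21; F_rep = 13·(-1,3)/10² = (-0.1300,0.3900)
o3: d²=125 > ρ²=21 → inactive
F = F_att + ΣF_rep = (-12.1300,22.8900)
p' = p + 1/4·F = (-4.0325,-1.2775)

Fx=-12.1300 Fy=22.8900 x'=-4.0325 y'=-1.2775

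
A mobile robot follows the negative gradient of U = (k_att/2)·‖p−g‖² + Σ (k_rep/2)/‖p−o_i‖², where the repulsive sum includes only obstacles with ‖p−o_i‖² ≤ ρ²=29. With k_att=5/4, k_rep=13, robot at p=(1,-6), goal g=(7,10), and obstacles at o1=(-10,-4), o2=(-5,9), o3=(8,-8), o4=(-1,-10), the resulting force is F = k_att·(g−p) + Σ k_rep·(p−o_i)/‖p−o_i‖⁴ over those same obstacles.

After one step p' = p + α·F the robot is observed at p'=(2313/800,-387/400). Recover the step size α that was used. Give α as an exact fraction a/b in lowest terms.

F_att = 5/4·(g−p) = 5/4·(6,16) = (7.5000,20.0000)
o1: d²=125 > ρ²=29 → inactive
o2: d²=261 > ρ²=29 → inactive
o3: d²=53 > ρ²=29 → inactive
o4: d²=20 ≤ ρ²=29; F_rep = 13·(2,4)/20² = (0.0650,0.1300)
F = F_att + ΣF_rep = (7.5650,20.1300)
Δp = p'−p = (1.8913,5.0325); α = Δx/Fx = (1513/800) / (1513/200) = 1/4
check: Δy/Fy = (2013/400) / (2013/100) = 1/4 ✓

α = 1/4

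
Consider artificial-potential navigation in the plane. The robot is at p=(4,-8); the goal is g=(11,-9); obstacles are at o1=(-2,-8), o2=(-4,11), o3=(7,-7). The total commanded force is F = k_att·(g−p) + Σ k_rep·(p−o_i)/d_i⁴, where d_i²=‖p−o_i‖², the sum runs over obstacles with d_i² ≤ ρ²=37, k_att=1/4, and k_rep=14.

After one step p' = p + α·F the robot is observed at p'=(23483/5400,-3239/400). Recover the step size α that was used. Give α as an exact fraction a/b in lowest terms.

α = 1/4

F_att = 1/4·(g−p) = 1/4·(7,-1) = (1.7500,-0.2500)
o1: d²=36 ≤ ρ²=37; F_rep = 14·(6,0)/36² = (0.0648,0.0000)
o2: d²=425 > ρ²=37 → inactive
o3: d²=10 ≤ ρ²=37; F_rep = 14·(-3,-1)/10² = (-0.4200,-0.1400)
F = F_att + ΣF_rep = (1.3948,-0.3900)
Δp = p'−p = (0.3487,-0.0975); α = Δx/Fx = (1883/5400) / (1883/1350) = 1/4
check: Δy/Fy = (-39/400) / (-39/100) = 1/4 ✓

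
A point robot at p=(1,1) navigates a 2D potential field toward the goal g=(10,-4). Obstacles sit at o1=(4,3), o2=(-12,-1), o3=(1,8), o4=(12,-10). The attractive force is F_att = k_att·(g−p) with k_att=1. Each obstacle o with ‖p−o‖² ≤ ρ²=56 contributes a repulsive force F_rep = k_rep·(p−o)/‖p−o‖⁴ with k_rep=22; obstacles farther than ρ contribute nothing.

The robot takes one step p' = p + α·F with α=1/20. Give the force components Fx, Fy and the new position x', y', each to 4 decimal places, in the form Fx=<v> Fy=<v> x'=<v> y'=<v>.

F_att = 1·(g−p) = 1·(9,-5) = (9.0000,-5.0000)
o1: d²=13 ≤ ρ²=56; F_rep = 22·(-3,-2)/13² = (-0.3905,-0.2604)
o2: d²=173 > ρ²=56 → inactive
o3: d²=49 ≤ ρ²=56; F_rep = 22·(0,-7)/49² = (0.0000,-0.0641)
o4: d²=242 > ρ²=56 → inactive
F = F_att + ΣF_rep = (8.6095,-5.3245)
p' = p + 1/20·F = (1.4305,0.7338)

Fx=8.6095 Fy=-5.3245 x'=1.4305 y'=0.7338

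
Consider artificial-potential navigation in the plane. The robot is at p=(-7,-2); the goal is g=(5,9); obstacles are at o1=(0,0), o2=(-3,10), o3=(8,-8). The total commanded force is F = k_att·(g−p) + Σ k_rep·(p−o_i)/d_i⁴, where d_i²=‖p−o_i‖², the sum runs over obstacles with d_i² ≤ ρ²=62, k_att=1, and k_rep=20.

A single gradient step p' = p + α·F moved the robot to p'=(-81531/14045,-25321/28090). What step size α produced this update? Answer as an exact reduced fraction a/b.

F_att = 1·(g−p) = 1·(12,11) = (12.0000,11.0000)
o1: d²=53 ≤ ρ²=62; F_rep = 20·(-7,-2)/53² = (-0.0498,-0.0142)
o2: d²=160 > ρ²=62 → inactive
o3: d²=261 > ρ²=62 → inactive
F = F_att + ΣF_rep = (11.9502,10.9858)
Δp = p'−p = (1.1950,1.0986); α = Δx/Fx = (16784/14045) / (33568/2809) = 1/10
check: Δy/Fy = (30859/28090) / (30859/2809) = 1/10 ✓

α = 1/10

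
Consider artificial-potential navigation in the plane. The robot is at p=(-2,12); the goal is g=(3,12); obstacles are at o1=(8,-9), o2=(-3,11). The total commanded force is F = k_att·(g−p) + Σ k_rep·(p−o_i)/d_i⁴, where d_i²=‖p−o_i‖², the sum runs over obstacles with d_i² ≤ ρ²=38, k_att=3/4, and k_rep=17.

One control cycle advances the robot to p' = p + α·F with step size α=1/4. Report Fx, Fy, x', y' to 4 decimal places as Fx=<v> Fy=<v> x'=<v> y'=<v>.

Fx=8.0000 Fy=4.2500 x'=0.0000 y'=13.0625

F_att = 3/4·(g−p) = 3/4·(5,0) = (3.7500,0.0000)
o1: d²=541 > ρ²=38 → inactive
o2: d²=2 ≤ ρ²=38; F_rep = 17·(1,1)/2² = (4.2500,4.2500)
F = F_att + ΣF_rep = (8.0000,4.2500)
p' = p + 1/4·F = (0.0000,13.0625)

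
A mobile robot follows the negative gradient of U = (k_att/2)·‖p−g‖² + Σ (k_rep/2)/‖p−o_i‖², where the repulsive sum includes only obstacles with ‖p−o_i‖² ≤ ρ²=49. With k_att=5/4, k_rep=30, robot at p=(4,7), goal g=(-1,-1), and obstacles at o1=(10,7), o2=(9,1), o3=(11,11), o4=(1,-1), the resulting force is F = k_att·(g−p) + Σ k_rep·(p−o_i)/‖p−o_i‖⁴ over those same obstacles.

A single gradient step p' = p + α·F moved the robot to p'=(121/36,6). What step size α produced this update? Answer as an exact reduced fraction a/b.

α = 1/10

F_att = 5/4·(g−p) = 5/4·(-5,-8) = (-6.2500,-10.0000)
o1: d²=36 ≤ ρ²=49; F_rep = 30·(-6,0)/36² = (-0.1389,0.0000)
o2: d²=61 > ρ²=49 → inactive
o3: d²=65 > ρ²=49 → inactive
o4: d²=73 > ρ²=49 → inactive
F = F_att + ΣF_rep = (-6.3889,-10.0000)
Δp = p'−p = (-0.6389,-1.0000); α = Δx/Fx = (-23/36) / (-115/18) = 1/10
check: Δy/Fy = (-1) / (-10) = 1/10 ✓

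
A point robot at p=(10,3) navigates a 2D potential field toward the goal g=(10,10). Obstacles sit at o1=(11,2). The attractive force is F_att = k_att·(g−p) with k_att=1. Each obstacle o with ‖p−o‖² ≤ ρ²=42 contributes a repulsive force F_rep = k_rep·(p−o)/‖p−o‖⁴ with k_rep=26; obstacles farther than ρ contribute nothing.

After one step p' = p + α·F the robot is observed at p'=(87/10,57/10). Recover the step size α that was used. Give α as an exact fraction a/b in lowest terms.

α = 1/5

F_att = 1·(g−p) = 1·(0,7) = (0.0000,7.0000)
o1: d²=2 ≤ ρ²=42; F_rep = 26·(-1,1)/2² = (-6.5000,6.5000)
F = F_att + ΣF_rep = (-6.5000,13.5000)
Δp = p'−p = (-1.3000,2.7000); α = Δx/Fx = (-13/10) / (-13/2) = 1/5
check: Δy/Fy = (27/10) / (27/2) = 1/5 ✓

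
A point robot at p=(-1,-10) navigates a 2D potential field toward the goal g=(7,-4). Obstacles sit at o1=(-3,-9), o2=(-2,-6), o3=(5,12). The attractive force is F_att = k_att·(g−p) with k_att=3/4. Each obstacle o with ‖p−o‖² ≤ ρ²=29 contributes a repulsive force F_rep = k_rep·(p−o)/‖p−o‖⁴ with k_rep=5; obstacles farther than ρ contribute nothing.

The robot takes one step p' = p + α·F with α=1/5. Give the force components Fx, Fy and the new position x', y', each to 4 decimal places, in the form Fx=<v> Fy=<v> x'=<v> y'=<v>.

Fx=6.4173 Fy=4.2308 x'=0.2835 y'=-9.1538

F_att = 3/4·(g−p) = 3/4·(8,6) = (6.0000,4.5000)
o1: d²=5 ≤ ρ²=29; F_rep = 5·(2,-1)/5² = (0.4000,-0.2000)
o2: d²=17 ≤ ρ²=29; F_rep = 5·(1,-4)/17² = (0.0173,-0.0692)
o3: d²=520 > ρ²=29 → inactive
F = F_att + ΣF_rep = (6.4173,4.2308)
p' = p + 1/5·F = (0.2835,-9.1538)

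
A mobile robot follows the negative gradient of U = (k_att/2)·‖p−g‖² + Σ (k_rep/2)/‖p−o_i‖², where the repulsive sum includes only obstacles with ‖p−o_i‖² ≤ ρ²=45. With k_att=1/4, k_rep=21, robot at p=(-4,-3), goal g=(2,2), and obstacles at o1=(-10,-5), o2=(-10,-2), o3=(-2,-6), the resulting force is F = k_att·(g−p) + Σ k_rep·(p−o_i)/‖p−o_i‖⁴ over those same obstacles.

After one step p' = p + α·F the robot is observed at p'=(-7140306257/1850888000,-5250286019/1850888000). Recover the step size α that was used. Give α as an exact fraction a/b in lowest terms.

F_att = 1/4·(g−p) = 1/4·(6,5) = (1.5000,1.2500)
o1: d²=40 ≤ ρ²=45; F_rep = 21·(6,2)/40² = (0.0788,0.0262)
o2: d²=37 ≤ ρ²=45; F_rep = 21·(6,-1)/37² = (0.0920,-0.0153)
o3: d²=13 ≤ ρ²=45; F_rep = 21·(-2,3)/13² = (-0.2485,0.3728)
F = F_att + ΣF_rep = (1.4223,1.6337)
Δp = p'−p = (0.1422,0.1634); α = Δx/Fx = (263245743/1850888000) / (263245743/185088800) = 1/10
check: Δy/Fy = (302377981/1850888000) / (302377981/185088800) = 1/10 ✓

α = 1/10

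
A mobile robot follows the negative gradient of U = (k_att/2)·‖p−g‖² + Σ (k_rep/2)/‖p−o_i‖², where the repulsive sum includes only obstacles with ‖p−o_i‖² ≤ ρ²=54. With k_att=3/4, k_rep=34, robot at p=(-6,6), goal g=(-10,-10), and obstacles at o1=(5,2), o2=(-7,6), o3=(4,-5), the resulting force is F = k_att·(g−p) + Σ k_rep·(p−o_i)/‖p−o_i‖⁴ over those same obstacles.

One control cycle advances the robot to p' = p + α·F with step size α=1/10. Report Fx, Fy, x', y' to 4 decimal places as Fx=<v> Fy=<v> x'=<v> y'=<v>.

F_att = 3/4·(g−p) = 3/4·(-4,-16) = (-3.0000,-12.0000)
o1: d²=137 > ρ²=54 → inactive
o2: d²=1 ≤ ρ²=54; F_rep = 34·(1,0)/1² = (34.0000,0.0000)
o3: d²=221 > ρ²=54 → inactive
F = F_att + ΣF_rep = (31.0000,-12.0000)
p' = p + 1/10·F = (-2.9000,4.8000)

Fx=31.0000 Fy=-12.0000 x'=-2.9000 y'=4.8000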